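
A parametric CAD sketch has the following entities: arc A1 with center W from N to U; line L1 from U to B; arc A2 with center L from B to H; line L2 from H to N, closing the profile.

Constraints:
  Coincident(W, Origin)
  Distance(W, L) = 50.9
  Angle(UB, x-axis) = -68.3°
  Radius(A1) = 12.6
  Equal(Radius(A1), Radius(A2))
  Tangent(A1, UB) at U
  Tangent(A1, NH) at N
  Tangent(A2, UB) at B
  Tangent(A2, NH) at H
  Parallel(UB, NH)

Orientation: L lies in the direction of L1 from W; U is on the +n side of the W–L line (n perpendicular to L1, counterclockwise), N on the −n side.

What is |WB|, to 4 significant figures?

52.44

The slot axis is L1's direction at -68.3°, so u = (cos -68.3°, sin -68.3°) = (0.3697, -0.9291) and n = (−sin -68.3°, cos -68.3°) = (0.9291, 0.3697). W is at the origin and L lies 50.9 along u from W, so L = 50.9·u = (18.82, -47.29). Tangency of A1 to both parallel lines with radius 12.6 puts U and N at W ± 12.6·n: U = (11.71, 4.659), N = (-11.71, -4.659). Equal radii place B and H the same way about L: B = L + 12.6·n = (30.53, -42.63), H = L − 12.6·n = (7.113, -51.95). Then |WB| = |B − W| = 52.44.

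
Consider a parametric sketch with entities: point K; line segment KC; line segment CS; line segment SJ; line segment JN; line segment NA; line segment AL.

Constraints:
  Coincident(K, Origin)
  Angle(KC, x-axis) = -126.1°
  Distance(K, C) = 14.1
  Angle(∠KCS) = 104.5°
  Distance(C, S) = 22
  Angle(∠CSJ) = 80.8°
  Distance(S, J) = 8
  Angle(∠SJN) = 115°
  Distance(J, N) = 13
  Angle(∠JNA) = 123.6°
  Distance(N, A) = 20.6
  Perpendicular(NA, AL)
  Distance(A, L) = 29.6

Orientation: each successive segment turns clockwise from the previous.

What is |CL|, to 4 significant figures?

27.16

K is at the origin; KC runs at -126.1° with length 14.1, so C = (-8.308, -11.39). ∠KCS = 104.5° gives CS at 158.4° from the x-axis; with |CS| = 22.0, S = (-28.76, -3.294). ∠CSJ = 80.8° gives SJ at 59.20° from the x-axis; with |SJ| = 8.0, J = (-24.67, 3.578). ∠SJN = 115.0° gives JN at -5.800° from the x-axis; with |JN| = 13.0, N = (-11.73, 2.264). ∠JNA = 123.6° gives NA at -62.20° from the x-axis; with |NA| = 20.6, A = (-2.125, -15.96). NA is perpendicular to AL, so AL runs at -152.2°; with |AL| = 29.6, L = (-28.31, -29.76). Then |CL| = |L − C| = 27.16.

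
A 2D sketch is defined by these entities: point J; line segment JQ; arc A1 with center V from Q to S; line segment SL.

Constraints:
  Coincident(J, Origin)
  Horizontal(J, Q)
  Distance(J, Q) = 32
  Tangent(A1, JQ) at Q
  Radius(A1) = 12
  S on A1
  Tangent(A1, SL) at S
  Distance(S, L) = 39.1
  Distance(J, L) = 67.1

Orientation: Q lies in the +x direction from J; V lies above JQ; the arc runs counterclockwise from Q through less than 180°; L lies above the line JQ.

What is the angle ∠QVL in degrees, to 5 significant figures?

164.09°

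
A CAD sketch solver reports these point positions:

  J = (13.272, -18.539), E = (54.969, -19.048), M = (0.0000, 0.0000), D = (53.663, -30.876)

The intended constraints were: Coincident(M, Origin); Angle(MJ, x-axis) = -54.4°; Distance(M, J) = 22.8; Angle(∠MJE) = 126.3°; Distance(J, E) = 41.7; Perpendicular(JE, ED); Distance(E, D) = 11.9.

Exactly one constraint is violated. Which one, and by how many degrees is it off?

Perpendicular(JE, ED) — off by 5.60°.

M = (0.00, 0.00) ✓; MJ at -54.40° ✓; |MJ| = 22.80 ✓; ∠MJE = 126.3° ✓; |JE| = 41.70 ✓; ∠(JE, ED) = 95.60° ✗; |ED| = 11.90 ✓.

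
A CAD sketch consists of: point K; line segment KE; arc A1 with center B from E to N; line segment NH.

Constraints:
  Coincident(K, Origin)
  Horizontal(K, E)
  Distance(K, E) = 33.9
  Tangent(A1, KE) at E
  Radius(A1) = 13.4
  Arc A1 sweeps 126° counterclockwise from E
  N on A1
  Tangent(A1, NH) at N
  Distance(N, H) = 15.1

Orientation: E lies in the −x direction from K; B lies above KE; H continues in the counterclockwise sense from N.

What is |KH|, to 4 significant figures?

46.28

K is at the origin; KE is horizontal with |KE| = 33.9 and E on the −x side, so E = (-33.90, 0.000). Tangency of A1 to KE means the radius BE is perpendicular to KE, so B = E + (0, 13.4) = (-33.90, 13.40). On A1, E sits at bearing -90° from B; a 126° counterclockwise sweep puts N at bearing 36°, so N = B + 13.4·(cos 36°, sin 36°) = (-23.06, 21.28). A1 meets NH tangentially, so BN is at right angles to NH, so NH runs along (−sin 36°, cos 36°); with |NH| = 15.1, H = (-31.93, 33.49). Then |KH| = |H − K| = 46.28.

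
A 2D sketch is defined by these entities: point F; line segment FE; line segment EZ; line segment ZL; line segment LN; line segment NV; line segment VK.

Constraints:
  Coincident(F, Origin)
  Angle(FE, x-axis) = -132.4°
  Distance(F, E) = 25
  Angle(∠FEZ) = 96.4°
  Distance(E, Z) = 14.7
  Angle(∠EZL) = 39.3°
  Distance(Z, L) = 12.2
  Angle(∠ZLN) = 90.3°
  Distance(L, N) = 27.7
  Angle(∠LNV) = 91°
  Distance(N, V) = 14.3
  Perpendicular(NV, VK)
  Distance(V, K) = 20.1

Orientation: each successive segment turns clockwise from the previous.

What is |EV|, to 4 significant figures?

22.97

F is at the origin; FE runs at -132.4° with length 25.0, so E = (-16.86, -18.46). ∠FEZ = 96.4° gives EZ at 144.0° from the x-axis; with |EZ| = 14.7, Z = (-28.75, -9.821). ∠EZL = 39.3° gives ZL at 3.300° from the x-axis; with |ZL| = 12.2, L = (-16.57, -9.119). ∠ZLN = 90.3° gives LN at -86.40° from the x-axis; with |LN| = 27.7, N = (-14.83, -36.76). ∠LNV = 91.0° gives NV at -175.4° from the x-axis; with |NV| = 14.3, V = (-29.08, -37.91). Then |EV| = |V − E| = 22.97.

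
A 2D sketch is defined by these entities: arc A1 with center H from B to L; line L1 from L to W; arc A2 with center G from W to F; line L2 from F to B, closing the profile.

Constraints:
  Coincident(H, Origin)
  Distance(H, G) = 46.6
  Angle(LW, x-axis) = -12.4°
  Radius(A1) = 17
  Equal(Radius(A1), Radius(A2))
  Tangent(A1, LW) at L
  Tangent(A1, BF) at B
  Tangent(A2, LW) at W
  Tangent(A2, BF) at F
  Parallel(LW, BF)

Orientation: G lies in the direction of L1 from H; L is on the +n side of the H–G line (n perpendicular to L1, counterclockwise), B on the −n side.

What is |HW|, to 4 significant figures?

49.60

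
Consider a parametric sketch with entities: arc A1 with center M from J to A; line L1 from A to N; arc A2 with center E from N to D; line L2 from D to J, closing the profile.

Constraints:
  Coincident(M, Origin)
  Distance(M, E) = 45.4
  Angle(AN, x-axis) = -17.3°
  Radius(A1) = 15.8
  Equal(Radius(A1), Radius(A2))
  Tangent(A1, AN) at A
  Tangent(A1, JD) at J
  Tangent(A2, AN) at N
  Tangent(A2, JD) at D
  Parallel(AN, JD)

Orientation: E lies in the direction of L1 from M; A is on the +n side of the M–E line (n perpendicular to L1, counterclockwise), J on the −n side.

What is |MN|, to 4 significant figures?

48.07

The slot axis is L1's direction at -17.3°, so u = (cos -17.3°, sin -17.3°) = (0.9548, -0.2974) and n = (−sin -17.3°, cos -17.3°) = (0.2974, 0.9548). M is at the origin and E lies 45.4 along u from M, so E = 45.4·u = (43.35, -13.50). Tangency of A1 to both parallel lines with radius 15.8 puts A and J at M ± 15.8·n: A = (4.699, 15.09), J = (-4.699, -15.09). Equal radii place N and D the same way about E: N = E + 15.8·n = (48.04, 1.584), D = E − 15.8·n = (38.65, -28.59). Then |MN| = |N − M| = 48.07.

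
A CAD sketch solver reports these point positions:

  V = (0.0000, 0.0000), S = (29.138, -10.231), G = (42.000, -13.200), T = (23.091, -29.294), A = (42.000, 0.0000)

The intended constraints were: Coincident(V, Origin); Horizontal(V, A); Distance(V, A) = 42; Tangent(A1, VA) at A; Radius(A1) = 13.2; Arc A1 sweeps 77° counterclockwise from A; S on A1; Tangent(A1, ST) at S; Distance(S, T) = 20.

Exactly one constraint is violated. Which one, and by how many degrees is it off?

Tangent(A1, ST) at S — off by 4.60°.

V = (0.00, 0.00) ✓; V.y = 0.00, A.y = 0.00 ✓; |VA| = 42.00 ✓; ∠(GA, AV) = 90.00° ✓; |GA| = 13.20 ✓; bearing(G→S) − bearing(G→A) = 77.00° ✓; |GS| = 13.20 ✓; ∠(GS, ST) = 94.60° ✗; |ST| = 20.00 ✓.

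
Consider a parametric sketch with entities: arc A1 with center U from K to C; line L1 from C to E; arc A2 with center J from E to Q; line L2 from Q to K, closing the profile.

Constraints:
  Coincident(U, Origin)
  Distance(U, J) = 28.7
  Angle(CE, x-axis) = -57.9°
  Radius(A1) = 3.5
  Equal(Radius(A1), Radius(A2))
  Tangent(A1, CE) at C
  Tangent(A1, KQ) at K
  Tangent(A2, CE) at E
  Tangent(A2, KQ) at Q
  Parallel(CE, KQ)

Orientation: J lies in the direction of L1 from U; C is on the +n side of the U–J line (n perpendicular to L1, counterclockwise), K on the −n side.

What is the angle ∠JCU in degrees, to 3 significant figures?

83.0°

The slot axis is L1's direction at -57.9°, so u = (cos -57.9°, sin -57.9°) = (0.531, -0.847) and n = (−sin -57.9°, cos -57.9°) = (0.847, 0.531). U is at the origin and J lies 28.7 along u from U, so J = 28.7·u = (15.3, -24.3). Tangency of A1 to both parallel lines with radius 3.5 puts C and K at U ± 3.5·n: C = (2.96, 1.86), K = (-2.96, -1.86). Then cos ∠JCU = CJ·CU / (|CJ||CU|), giving 83.0°.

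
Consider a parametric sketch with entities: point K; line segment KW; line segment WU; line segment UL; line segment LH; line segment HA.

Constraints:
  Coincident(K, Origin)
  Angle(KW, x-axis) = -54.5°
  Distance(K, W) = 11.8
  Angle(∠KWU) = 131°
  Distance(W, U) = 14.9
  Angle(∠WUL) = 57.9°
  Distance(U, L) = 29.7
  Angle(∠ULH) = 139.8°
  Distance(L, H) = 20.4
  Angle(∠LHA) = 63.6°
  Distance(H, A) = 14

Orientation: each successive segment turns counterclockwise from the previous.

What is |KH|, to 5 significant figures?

25.738

∠WUL = 57.9° gives UL at 116.60° from the x-axis; with |UL| = 29.7, L = (8.3853, 15.522). ∠ULH = 139.8° gives LH at 156.80° from the x-axis; with |LH| = 20.4, H = (-10.365, 23.558). Then |KH| = |H − K| = 25.738.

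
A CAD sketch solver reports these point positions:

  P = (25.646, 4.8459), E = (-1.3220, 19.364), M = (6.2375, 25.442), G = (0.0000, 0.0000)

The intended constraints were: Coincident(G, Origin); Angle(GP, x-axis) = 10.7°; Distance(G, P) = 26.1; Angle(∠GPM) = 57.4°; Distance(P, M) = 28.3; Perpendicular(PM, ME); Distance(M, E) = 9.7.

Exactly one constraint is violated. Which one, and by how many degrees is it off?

Perpendicular(PM, ME) — off by 4.50°.

G = (0.00, 0.00) ✓; GP at 10.70° ✓; |GP| = 26.10 ✓; ∠GPM = 57.40° ✓; |PM| = 28.30 ✓; ∠(PM, ME) = 85.50° ✗; |ME| = 9.700 ✓.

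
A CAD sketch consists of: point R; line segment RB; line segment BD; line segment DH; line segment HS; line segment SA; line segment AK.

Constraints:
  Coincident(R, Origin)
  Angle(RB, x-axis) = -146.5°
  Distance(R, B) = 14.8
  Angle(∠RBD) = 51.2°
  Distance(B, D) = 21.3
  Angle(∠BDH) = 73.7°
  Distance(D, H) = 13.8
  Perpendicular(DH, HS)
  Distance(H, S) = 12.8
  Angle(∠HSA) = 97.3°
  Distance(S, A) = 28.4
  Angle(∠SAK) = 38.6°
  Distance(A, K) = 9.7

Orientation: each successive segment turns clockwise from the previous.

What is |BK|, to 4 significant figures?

17.49

R is at the origin; RB runs at -146.5° with length 14.8, so B = (-12.34, -8.169). ∠RBD = 51.2° gives BD at 84.70° from the x-axis; with |BD| = 21.3, D = (-10.37, 13.04). ∠BDH = 73.7° gives DH at -21.60° from the x-axis; with |DH| = 13.8, H = (2.457, 7.960). DH ⟂ HS, so HS runs at -111.6°; with |HS| = 12.8, S = (-2.255, -3.941). ∠HSA = 97.3° gives SA at 165.7° from the x-axis; with |SA| = 28.4, A = (-29.78, 3.074). ∠SAK = 38.6° gives AK at 24.30° from the x-axis; with |AK| = 9.7, K = (-20.93, 7.065). Then |BK| = |K − B| = 17.49.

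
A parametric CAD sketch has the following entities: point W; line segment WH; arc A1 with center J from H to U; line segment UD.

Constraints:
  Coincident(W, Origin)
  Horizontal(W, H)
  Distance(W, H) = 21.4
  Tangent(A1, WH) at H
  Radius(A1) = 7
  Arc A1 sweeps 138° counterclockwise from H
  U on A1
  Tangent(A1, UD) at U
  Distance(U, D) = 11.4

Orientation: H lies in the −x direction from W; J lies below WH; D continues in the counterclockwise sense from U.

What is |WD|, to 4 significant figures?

26.52

On A1, H sits at bearing 90° from J; a 138° counterclockwise sweep puts U at bearing 228°, so U = J + 7.0·(cos 228°, sin 228°) = (-26.08, -12.20). The tangent condition forces JU to be normal to UD, so UD runs along (−sin 228°, cos 228°); with |UD| = 11.4, D = (-17.61, -19.83). Then |WD| = |D − W| = 26.52.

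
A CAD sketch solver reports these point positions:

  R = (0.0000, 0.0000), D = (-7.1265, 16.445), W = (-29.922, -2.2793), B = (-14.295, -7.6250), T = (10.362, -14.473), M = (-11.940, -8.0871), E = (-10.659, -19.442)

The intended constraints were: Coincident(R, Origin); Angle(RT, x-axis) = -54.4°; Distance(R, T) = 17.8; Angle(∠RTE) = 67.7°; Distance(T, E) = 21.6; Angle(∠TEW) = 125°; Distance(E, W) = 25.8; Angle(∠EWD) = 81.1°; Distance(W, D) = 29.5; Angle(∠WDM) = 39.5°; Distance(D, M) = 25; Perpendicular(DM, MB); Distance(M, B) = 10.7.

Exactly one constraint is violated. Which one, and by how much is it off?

Distance(M, B) = 10.7 — off by 8.30.

R = (0.00, 0.00) ✓; RT at -54.40° ✓; |RT| = 17.80 ✓; ∠RTE = 67.70° ✓; |TE| = 21.60 ✓; ∠TEW = 125.0° ✓; |EW| = 25.80 ✓; ∠EWD = 81.10° ✓; |WD| = 29.50 ✓; ∠WDM = 39.50° ✓; |DM| = 25.00 ✓; ∠(DM, MB) = 90.00° ✓; |MB| = 2.400 ✗.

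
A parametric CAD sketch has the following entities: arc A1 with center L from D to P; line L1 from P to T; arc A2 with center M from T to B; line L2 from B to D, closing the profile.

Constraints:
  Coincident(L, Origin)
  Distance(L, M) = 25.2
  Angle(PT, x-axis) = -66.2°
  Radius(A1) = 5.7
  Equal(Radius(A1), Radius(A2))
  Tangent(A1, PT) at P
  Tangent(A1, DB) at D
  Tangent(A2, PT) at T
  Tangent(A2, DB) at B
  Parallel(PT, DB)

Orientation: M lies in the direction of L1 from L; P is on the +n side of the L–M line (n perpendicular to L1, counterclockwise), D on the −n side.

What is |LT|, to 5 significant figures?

25.837

Tangency of A1 to both parallel lines with radius 5.7 puts P and D at L ± 5.7·n: P = (5.2153, 2.3002), D = (-5.2153, -2.3002). Equal radii place T and B the same way about M: T = M + 5.7·n = (15.385, -20.757), B = M − 5.7·n = (4.9541, -25.357). Then |LT| = |T − L| = 25.837.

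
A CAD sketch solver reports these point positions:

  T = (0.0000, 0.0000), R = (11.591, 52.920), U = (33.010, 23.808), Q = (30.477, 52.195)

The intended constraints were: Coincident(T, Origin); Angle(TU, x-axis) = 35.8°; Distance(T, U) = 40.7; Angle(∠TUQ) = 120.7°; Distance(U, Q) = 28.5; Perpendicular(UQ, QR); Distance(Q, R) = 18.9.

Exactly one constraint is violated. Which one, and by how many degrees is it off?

Perpendicular(UQ, QR) — off by 7.30°.

T = (0.00, 0.00) ✓; TU at 35.80° ✓; |TU| = 40.70 ✓; ∠TUQ = 120.7° ✓; |UQ| = 28.50 ✓; ∠(UQ, QR) = 82.70° ✗; |QR| = 18.90 ✓.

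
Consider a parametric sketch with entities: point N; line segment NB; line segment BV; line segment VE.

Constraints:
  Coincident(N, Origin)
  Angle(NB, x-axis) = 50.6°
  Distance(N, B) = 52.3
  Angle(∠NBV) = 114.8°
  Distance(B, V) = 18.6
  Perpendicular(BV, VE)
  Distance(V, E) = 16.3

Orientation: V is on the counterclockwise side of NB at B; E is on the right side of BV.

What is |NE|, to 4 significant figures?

75.57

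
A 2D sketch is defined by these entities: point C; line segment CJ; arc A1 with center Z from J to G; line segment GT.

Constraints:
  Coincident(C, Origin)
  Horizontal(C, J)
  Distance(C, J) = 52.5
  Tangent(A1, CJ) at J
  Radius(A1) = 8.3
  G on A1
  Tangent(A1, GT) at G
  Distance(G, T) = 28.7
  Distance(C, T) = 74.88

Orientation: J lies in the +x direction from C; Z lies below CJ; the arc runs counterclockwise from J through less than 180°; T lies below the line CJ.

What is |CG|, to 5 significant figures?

48.565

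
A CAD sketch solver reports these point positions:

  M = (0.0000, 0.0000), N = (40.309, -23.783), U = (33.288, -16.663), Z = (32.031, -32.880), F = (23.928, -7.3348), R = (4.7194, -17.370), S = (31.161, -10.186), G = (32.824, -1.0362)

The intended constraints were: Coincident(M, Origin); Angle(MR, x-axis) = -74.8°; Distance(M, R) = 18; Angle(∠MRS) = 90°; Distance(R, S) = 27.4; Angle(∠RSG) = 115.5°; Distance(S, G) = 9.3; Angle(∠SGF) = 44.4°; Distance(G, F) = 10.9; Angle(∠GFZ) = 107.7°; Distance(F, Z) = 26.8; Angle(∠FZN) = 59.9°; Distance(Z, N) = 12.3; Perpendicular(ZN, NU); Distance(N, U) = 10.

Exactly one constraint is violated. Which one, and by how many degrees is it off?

Perpendicular(ZN, NU) — off by 3.10°.

M = (0.00, 0.00) ✓; MR at -74.80° ✓; |MR| = 18.00 ✓; ∠MRS = 90.00° ✓; |RS| = 27.40 ✓; ∠RSG = 115.5° ✓; |SG| = 9.300 ✓; ∠SGF = 44.40° ✓; |GF| = 10.90 ✓; ∠GFZ = 107.7° ✓; |FZ| = 26.80 ✓; ∠FZN = 59.90° ✓; |ZN| = 12.30 ✓; ∠(ZN, NU) = 86.90° ✗; |NU| = 9.999 ✓.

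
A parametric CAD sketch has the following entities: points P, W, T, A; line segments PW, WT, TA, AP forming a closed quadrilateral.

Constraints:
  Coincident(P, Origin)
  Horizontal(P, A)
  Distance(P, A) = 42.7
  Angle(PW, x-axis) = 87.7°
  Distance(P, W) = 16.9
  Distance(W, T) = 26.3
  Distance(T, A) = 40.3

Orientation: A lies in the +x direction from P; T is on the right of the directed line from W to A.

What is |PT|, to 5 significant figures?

9.8958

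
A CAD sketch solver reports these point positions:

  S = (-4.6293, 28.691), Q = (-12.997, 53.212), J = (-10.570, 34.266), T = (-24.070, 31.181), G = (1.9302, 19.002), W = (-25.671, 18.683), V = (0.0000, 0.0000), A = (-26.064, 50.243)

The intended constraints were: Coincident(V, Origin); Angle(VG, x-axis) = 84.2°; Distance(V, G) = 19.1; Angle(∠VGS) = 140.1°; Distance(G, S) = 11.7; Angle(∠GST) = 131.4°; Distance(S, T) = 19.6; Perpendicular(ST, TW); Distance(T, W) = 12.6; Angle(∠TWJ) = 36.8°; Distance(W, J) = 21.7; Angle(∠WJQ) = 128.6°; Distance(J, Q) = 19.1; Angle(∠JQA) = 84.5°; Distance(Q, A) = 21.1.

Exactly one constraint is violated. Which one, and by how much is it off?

Distance(Q, A) = 21.1 — off by 7.70.

V = (0.00, 0.00) ✓; VG at 84.20° ✓; |VG| = 19.10 ✓; ∠VGS = 140.1° ✓; |GS| = 11.70 ✓; ∠GST = 131.4° ✓; |ST| = 19.60 ✓; ∠(ST, TW) = 90.00° ✓; |TW| = 12.60 ✓; ∠TWJ = 36.80° ✓; |WJ| = 21.70 ✓; ∠WJQ = 128.6° ✓; |JQ| = 19.10 ✓; ∠JQA = 84.50° ✓; |QA| = 13.40 ✗.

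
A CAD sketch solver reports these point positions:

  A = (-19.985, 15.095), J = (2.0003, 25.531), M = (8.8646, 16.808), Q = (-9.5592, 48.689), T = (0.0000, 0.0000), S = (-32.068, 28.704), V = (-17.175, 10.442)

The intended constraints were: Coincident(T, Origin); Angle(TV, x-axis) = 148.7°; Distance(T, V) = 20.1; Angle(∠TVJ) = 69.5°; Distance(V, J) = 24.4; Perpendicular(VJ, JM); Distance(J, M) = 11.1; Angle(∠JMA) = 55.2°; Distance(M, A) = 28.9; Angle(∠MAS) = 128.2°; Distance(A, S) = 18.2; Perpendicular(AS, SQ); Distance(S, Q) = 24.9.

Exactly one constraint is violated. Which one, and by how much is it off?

Distance(S, Q) = 24.9 — off by 5.20.

T = (0.00, 0.00) ✓; TV at 148.7° ✓; |TV| = 20.10 ✓; ∠TVJ = 69.50° ✓; |VJ| = 24.40 ✓; ∠(VJ, JM) = 90.00° ✓; |JM| = 11.10 ✓; ∠JMA = 55.20° ✓; |MA| = 28.90 ✓; ∠MAS = 128.2° ✓; |AS| = 18.20 ✓; ∠(AS, SQ) = 90.00° ✓; |SQ| = 30.10 ✗.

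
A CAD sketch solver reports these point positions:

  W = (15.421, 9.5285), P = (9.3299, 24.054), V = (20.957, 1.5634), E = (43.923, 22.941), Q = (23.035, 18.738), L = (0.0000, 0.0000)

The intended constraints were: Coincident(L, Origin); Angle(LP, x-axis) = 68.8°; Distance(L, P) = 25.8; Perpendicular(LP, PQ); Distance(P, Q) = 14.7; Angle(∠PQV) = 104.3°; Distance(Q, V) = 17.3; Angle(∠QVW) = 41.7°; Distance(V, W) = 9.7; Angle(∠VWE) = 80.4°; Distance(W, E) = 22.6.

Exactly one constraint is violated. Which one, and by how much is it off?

Distance(W, E) = 22.6 — off by 8.90.

L = (0.00, 0.00) ✓; LP at 68.80° ✓; |LP| = 25.80 ✓; ∠(LP, PQ) = 90.00° ✓; |PQ| = 14.70 ✓; ∠PQV = 104.3° ✓; |QV| = 17.30 ✓; ∠QVW = 41.70° ✓; |VW| = 9.700 ✓; ∠VWE = 80.40° ✓; |WE| = 31.50 ✗.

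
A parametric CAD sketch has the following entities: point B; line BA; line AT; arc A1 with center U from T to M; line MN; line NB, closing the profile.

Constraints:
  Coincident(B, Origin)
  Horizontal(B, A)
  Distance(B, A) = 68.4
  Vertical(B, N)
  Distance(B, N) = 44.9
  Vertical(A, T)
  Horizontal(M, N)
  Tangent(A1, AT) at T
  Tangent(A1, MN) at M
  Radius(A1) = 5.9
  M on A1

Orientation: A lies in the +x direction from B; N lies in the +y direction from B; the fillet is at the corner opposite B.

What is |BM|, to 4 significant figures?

76.96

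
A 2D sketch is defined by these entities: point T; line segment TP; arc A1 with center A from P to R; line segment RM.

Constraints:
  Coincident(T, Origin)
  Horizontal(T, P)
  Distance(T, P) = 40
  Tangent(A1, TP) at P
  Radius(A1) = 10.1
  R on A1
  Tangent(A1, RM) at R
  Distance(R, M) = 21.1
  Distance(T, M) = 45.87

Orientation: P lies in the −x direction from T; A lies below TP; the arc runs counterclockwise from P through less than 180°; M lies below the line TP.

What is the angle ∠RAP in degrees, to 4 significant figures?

134.1°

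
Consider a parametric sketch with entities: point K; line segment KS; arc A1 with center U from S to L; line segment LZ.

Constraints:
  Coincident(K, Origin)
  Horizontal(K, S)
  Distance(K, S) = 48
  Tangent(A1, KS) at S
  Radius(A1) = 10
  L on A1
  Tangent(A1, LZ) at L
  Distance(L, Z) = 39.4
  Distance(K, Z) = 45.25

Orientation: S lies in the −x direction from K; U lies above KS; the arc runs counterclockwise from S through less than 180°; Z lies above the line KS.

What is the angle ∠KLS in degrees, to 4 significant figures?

141.1°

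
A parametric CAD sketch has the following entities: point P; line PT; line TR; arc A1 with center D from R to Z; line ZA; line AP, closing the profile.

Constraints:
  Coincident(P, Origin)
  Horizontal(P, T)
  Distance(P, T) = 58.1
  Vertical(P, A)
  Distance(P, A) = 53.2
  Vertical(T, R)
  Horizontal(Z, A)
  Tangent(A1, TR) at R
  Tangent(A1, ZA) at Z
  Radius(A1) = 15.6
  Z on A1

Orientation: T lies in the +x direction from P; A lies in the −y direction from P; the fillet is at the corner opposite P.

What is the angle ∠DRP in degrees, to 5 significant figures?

32.909°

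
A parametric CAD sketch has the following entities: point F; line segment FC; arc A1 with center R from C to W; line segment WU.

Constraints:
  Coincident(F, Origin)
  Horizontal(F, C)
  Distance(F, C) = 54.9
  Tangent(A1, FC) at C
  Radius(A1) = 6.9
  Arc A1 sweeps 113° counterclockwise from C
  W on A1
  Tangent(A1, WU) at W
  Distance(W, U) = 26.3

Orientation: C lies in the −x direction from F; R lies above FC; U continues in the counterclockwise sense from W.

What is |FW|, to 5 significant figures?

49.488

The tangent condition forces RC to be normal to FC, so R = C + (0, 6.9) = (-54.900, 6.9000). On A1, C sits at bearing -90° from R; a 113° counterclockwise sweep puts W at bearing 23°, so W = R + 6.9·(cos 23°, sin 23°) = (-48.549, 9.5960). Then |FW| = |W − F| = 49.488.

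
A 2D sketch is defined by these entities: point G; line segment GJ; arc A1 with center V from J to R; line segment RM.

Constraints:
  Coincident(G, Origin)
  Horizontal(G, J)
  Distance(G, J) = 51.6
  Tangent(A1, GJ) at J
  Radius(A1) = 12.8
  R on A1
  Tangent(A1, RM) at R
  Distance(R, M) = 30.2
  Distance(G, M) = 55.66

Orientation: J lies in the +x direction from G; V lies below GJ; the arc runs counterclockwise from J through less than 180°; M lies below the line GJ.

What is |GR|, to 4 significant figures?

40.60

Checks: |VJ| = 12.80 ✓; |VR| = 12.80 ✓; ∠(VR, RM) = 90.00° ✓; |RM| = 30.20 ✓; |GM| = 55.66 ✓.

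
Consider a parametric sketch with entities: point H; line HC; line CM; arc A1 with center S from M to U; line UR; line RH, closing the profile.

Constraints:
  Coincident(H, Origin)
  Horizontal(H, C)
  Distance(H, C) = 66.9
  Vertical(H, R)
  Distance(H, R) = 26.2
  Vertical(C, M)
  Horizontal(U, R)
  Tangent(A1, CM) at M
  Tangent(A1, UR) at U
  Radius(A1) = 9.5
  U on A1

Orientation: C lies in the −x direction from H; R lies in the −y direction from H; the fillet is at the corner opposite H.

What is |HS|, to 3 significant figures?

59.8

H is at the origin; HC is horizontal with |HC| = 66.9 and C on the −x side, so C = (-66.9, 0.00). HR is vertical with |HR| = 26.2 and R on the −y side, so R = (0.00, -26.2). The virtual corner opposite H is at (-66.9, -26.2). Tangency of A1 to CM means the radius SM is perpendicular to CM and tangency of A1 to UR means the radius SU is perpendicular to UR, with radius 9.5, so the center S sits 9.5 in from both sides at S = (-57.4, -16.7). Then |HS| = |S − H| = 59.8.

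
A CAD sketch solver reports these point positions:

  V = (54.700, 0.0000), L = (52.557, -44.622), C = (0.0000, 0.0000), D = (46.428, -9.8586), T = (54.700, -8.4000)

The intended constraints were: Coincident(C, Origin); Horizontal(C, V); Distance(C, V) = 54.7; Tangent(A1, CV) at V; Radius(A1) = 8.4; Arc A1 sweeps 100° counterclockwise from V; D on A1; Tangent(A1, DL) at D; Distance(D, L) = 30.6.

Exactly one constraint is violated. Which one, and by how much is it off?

Distance(D, L) = 30.6 — off by 4.70.

C = (0.00, 0.00) ✓; C.y = 0.00, V.y = 0.00 ✓; |CV| = 54.70 ✓; ∠(TV, VC) = 90.00° ✓; |TV| = 8.400 ✓; bearing(T→D) − bearing(T→V) = 100.0° ✓; |TD| = 8.400 ✓; ∠(TD, DL) = 90.00° ✓; |DL| = 35.30 ✗.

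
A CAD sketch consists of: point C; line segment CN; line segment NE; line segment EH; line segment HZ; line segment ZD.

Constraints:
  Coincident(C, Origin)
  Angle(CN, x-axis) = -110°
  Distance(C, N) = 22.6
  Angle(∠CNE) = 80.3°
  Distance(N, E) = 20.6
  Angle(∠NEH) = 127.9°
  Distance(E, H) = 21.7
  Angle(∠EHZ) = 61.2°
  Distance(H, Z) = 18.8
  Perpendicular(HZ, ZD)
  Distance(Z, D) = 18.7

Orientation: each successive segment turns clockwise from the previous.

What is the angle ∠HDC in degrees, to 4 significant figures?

76.87°

C is at the origin; CN runs at -110.0° with length 22.6, so N = (-7.730, -21.24). ∠CNE = 80.3° gives NE at 150.3° from the x-axis; with |NE| = 20.6, E = (-25.62, -11.03). ∠NEH = 127.9° gives EH at 98.20° from the x-axis; with |EH| = 21.7, H = (-28.72, 10.45). ∠EHZ = 61.2° gives HZ at -20.60° from the x-axis; with |HZ| = 18.8, Z = (-11.12, 3.833). The perpendicularity gives ZD at right angles to HZ, so ZD runs at -110.6°; with |ZD| = 18.7, D = (-17.70, -13.67). Then cos ∠HDC = DH·DC / (|DH||DC|), giving 76.87°.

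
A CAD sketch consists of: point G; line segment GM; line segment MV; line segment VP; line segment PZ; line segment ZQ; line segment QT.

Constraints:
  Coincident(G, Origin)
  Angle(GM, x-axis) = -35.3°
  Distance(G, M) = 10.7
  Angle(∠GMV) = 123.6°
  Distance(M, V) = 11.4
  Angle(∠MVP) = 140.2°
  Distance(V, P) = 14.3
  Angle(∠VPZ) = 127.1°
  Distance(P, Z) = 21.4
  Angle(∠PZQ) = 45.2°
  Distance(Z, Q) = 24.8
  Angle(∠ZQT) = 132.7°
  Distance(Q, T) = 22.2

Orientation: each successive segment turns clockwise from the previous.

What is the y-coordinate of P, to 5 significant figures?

-28.288

G is at the origin; GM runs at -35.3° with length 10.7, so M = (8.7327, -6.1831). ∠GMV = 123.6° gives MV at -91.700° from the x-axis; with |MV| = 11.4, V = (8.3945, -17.578). ∠MVP = 140.2° gives VP at -131.50° from the x-axis; with |VP| = 14.3, P = (-1.0810, -28.288). So P.y = -28.288.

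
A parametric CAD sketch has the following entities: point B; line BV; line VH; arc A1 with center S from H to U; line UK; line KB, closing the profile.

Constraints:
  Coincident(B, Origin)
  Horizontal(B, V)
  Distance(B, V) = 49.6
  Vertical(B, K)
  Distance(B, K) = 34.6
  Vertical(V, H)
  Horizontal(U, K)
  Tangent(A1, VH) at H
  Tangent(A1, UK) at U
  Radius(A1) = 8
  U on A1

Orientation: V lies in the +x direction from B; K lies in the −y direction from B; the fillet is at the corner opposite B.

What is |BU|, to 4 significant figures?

54.11

B is at the origin; B and V share the same y with |BV| = 49.6 and V on the +x side, so V = (49.60, 0.000). B and K share the same x with |BK| = 34.6 and K on the −y side, so K = (0.000, -34.60). The virtual corner opposite B is at (49.60, -34.60). Tangency of A1 to VH means the radius SH is perpendicular to VH and the tangent condition forces SU to be normal to UK, with radius 8.0, so the center S sits 8.0 in from both sides at S = (41.60, -26.60). That places the tangent points at H = (49.60, -26.60) on VH and U = (41.60, -34.60) on UK. Then |BU| = |U − B| = 54.11.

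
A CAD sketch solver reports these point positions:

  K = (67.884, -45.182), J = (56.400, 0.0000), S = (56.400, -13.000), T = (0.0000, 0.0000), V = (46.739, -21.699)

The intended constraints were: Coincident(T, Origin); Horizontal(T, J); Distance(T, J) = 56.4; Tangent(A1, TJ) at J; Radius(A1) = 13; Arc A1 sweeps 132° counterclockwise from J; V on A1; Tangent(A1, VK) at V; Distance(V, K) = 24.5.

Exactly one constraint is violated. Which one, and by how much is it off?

Distance(V, K) = 24.5 — off by 7.10.

T = (0.00, 0.00) ✓; T.y = 0.00, J.y = 0.00 ✓; |TJ| = 56.40 ✓; ∠(SJ, JT) = 90.00° ✓; |SJ| = 13.00 ✓; bearing(S→V) − bearing(S→J) = 132.0° ✓; |SV| = 13.00 ✓; ∠(SV, VK) = 90.00° ✓; |VK| = 31.60 ✗.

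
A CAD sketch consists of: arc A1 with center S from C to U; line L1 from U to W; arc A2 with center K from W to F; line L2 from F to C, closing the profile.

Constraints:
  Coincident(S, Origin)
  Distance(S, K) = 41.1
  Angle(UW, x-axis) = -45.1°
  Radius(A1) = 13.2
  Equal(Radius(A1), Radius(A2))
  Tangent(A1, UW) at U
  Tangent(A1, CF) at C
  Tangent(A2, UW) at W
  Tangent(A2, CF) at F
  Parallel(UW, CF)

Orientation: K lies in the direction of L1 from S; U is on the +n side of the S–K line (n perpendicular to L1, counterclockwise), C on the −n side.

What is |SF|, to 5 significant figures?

43.168

The slot axis is L1's direction at -45.1°, so u = (cos -45.1°, sin -45.1°) = (0.70587, -0.70834) and n = (−sin -45.1°, cos -45.1°) = (0.70834, 0.70587). S is at the origin and K lies 41.1 along u from S, so K = 41.1·u = (29.011, -29.113). Tangency of A1 to both parallel lines with radius 13.2 puts U and C at S ± 13.2·n: U = (9.3501, 9.3175), C = (-9.3501, -9.3175). Equal radii place W and F the same way about K: W = K + 13.2·n = (38.361, -19.795), F = K − 13.2·n = (19.661, -38.430). Then |SF| = |F − S| = 43.168.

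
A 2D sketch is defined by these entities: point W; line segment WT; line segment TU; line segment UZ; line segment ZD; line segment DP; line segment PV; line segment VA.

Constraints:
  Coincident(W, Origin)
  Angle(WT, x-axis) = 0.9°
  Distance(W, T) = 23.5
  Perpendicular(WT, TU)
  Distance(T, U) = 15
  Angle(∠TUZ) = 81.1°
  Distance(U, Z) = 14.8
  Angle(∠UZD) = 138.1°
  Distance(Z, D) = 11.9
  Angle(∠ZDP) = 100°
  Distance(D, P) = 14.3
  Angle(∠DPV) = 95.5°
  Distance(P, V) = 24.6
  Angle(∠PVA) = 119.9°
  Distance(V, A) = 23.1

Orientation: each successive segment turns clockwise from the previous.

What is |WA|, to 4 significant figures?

41.36

∠DPV = 95.5° gives PV at -34.40° from the x-axis; with |PV| = 24.6, V = (30.88, -6.394). ∠PVA = 119.9° gives VA at -94.50° from the x-axis; with |VA| = 23.1, A = (29.07, -29.42). Then |WA| = |A − W| = 41.36.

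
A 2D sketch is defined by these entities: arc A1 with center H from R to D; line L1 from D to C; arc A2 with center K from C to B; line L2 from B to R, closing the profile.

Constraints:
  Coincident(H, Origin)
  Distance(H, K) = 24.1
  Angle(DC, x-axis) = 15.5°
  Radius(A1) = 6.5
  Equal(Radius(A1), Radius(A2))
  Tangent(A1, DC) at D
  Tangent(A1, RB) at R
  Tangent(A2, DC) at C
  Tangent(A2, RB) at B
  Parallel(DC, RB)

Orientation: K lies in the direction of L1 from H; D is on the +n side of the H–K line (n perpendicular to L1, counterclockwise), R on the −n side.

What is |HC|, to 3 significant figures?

25.0

The slot axis is L1's direction at 15.5°, so u = (cos 15.5°, sin 15.5°) = (0.964, 0.267) and n = (−sin 15.5°, cos 15.5°) = (-0.267, 0.964). H is at the origin and K lies 24.1 along u from H, so K = 24.1·u = (23.2, 6.44). Tangency of A1 to both parallel lines with radius 6.5 puts D and R at H ± 6.5·n: D = (-1.74, 6.26), R = (1.74, -6.26). Equal radii place C and B the same way about K: C = K + 6.5·n = (21.5, 12.7), B = K − 6.5·n = (25.0, 0.177). Then |HC| = |C − H| = 25.0.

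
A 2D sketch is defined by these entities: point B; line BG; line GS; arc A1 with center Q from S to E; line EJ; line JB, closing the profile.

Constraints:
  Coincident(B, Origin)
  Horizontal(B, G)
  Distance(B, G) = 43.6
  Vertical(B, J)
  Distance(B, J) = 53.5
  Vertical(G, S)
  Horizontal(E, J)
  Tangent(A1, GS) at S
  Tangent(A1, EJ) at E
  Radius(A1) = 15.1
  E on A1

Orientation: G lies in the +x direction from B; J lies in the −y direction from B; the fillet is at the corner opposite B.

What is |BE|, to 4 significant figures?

60.62

B is at the origin; BG is horizontal with |BG| = 43.6 and G on the +x side, so G = (43.60, 0.000). BJ is vertical with |BJ| = 53.5 and J on the −y side, so J = (0.000, -53.50). The virtual corner opposite B is at (43.60, -53.50). The tangent condition forces QS to be normal to GS and tangency of A1 to EJ means the radius QE is perpendicular to EJ, with radius 15.1, so the center Q sits 15.1 in from both sides at Q = (28.50, -38.40). That places the tangent points at S = (43.60, -38.40) on GS and E = (28.50, -53.50) on EJ. Then |BE| = |E − B| = 60.62.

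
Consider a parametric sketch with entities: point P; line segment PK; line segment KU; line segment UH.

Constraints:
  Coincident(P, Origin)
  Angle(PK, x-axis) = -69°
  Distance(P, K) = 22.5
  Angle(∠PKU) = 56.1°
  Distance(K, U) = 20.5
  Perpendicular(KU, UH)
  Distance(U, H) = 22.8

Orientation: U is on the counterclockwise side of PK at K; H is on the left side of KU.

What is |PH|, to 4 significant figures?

8.957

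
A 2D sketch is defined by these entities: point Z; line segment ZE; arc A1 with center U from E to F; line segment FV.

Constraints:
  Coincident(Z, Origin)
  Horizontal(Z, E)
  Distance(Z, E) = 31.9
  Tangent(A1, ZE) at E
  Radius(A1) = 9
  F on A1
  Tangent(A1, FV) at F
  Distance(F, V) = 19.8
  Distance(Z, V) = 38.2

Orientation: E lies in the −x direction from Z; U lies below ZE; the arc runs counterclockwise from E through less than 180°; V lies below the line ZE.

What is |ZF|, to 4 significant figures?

41.25

Z is at the origin; Z and E share the same y with |ZE| = 31.9 and E on the −x side, so E = (-31.90, 0.000). Since A1 is tangent to ZE there, UE ⟂ ZE, so U = E + (0, -9) = (-31.90, -9.000). Since UF ⟂ FV (tangency), |UV| = √(9.0² + 19.8²) = 21.75 regardless of where F sits on A1. So V lies on both circle(Z, 38.2) and circle(U, 21.75); the below-ZE intersection is V = (-24.38, -29.41). F is the foot of the tangent from V: F = (-38.30, -15.33).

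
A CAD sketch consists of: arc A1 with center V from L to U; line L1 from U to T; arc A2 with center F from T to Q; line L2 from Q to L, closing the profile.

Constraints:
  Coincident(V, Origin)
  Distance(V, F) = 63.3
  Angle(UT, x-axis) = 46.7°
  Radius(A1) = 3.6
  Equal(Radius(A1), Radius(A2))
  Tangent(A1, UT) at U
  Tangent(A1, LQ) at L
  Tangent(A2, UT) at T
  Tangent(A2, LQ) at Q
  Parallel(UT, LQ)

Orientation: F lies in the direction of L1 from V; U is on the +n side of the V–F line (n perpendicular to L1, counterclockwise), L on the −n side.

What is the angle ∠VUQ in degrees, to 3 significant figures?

83.5°

The slot axis is L1's direction at 46.7°, so u = (cos 46.7°, sin 46.7°) = (0.686, 0.728) and n = (−sin 46.7°, cos 46.7°) = (-0.728, 0.686). V is at the origin and F lies 63.3 along u from V, so F = 63.3·u = (43.4, 46.1). Tangency of A1 to both parallel lines with radius 3.6 puts U and L at V ± 3.6·n: U = (-2.62, 2.47), L = (2.62, -2.47). Equal radii place T and Q the same way about F: T = F + 3.6·n = (40.8, 48.5), Q = F − 3.6·n = (46.0, 43.6). Then cos ∠VUQ = UV·UQ / (|UV||UQ|), giving 83.5°.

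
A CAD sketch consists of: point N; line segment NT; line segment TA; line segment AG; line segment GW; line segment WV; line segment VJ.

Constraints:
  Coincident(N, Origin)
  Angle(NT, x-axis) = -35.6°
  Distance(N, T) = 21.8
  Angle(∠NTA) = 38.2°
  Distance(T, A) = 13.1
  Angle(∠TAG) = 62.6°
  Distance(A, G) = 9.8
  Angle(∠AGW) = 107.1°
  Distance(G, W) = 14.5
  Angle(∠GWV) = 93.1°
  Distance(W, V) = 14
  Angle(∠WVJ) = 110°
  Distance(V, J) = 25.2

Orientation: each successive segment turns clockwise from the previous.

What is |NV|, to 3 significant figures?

29.9

∠AGW = 107.1° gives GW at -7.70° from the x-axis; with |GW| = 14.5, W = (23.1, -6.33). ∠GWV = 93.1° gives WV at -94.6° from the x-axis; with |WV| = 14.0, V = (22.0, -20.3). Then |NV| = |V − N| = 29.9.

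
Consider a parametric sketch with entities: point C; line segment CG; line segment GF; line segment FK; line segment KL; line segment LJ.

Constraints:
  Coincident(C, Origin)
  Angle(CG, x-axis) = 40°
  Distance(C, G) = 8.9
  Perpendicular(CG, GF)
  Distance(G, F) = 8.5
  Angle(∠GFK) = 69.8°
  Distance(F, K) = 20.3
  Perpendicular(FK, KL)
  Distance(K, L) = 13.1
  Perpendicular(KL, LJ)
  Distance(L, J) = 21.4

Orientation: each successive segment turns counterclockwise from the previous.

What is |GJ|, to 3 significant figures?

6.52

FK is perpendicular to KL, so KL runs at -29.8°; with |KL| = 13.1, L = (2.63, -11.9). The perpendicularity gives LJ at right angles to KL, so LJ runs at 60.2°; with |LJ| = 21.4, J = (13.3, 6.68). Then |GJ| = |J − G| = 6.52.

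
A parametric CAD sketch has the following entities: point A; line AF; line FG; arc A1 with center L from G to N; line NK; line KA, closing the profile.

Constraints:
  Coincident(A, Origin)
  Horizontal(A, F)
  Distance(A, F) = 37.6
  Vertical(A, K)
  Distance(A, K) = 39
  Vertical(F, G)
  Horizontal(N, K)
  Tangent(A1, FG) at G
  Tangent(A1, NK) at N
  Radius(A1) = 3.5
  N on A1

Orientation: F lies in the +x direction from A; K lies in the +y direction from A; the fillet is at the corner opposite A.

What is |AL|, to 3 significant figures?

49.2

AK is vertical with |AK| = 39.0 and K on the +y side, so K = (0.00, 39.0). The virtual corner opposite A is at (37.6, 39.0). The tangent condition forces LG to be normal to FG and A1 meets NK tangentially, so LN is at right angles to NK, with radius 3.5, so the center L sits 3.5 in from both sides at L = (34.1, 35.5). Then |AL| = |L − A| = 49.2.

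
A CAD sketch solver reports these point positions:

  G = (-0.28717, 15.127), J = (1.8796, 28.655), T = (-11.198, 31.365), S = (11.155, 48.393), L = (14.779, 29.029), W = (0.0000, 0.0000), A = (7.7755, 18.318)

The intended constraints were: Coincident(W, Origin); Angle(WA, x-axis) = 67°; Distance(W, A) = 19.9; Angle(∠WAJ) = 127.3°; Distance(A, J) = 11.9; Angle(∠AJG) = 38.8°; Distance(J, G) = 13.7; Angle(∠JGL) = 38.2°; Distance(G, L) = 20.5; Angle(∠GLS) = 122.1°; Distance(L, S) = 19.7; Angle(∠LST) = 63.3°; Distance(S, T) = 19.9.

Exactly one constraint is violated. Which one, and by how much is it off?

Distance(S, T) = 19.9 — off by 8.20.

W = (0.00, 0.00) ✓; WA at 67.00° ✓; |WA| = 19.90 ✓; ∠WAJ = 127.3° ✓; |AJ| = 11.90 ✓; ∠AJG = 38.80° ✓; |JG| = 13.70 ✓; ∠JGL = 38.20° ✓; |GL| = 20.50 ✓; ∠GLS = 122.1° ✓; |LS| = 19.70 ✓; ∠LST = 63.30° ✓; |ST| = 28.10 ✗.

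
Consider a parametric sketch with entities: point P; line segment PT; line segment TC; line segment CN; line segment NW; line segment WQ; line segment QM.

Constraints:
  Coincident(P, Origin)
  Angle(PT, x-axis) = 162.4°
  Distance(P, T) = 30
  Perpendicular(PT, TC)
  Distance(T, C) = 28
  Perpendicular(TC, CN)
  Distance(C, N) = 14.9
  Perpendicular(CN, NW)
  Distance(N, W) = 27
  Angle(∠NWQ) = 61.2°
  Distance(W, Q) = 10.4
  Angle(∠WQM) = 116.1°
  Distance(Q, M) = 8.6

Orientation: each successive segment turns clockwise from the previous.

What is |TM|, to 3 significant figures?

15.9

P is at the origin; PT runs at 162.4° with length 30.0, so T = (-28.6, 9.07). PT is perpendicular to TC, so TC runs at 72.4°; with |TC| = 28.0, C = (-20.1, 35.8). The perpendicularity gives CN at right angles to TC, so CN runs at -17.6°; with |CN| = 14.9, N = (-5.93, 31.3). CN ⟂ NW, so NW runs at -108°; with |NW| = 27.0, W = (-14.1, 5.52). ∠NWQ = 61.2° gives WQ at 134° from the x-axis; with |WQ| = 10.4, Q = (-21.3, 13.1). ∠WQM = 116.1° gives QM at 69.7° from the x-axis; with |QM| = 8.6, M = (-18.3, 21.1). Then |TM| = |M − T| = 15.9.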